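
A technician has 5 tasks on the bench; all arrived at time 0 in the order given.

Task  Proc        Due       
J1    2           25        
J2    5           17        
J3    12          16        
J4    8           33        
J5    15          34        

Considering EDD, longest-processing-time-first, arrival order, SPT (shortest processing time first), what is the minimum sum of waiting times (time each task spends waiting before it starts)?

EDD (increasing due date): J3 J2 J1 J4 J5.
J3: waits 0, runs 0→12
J2: waits 12, runs 12→17
J1: waits 17, runs 17→19
J4: waits 19, runs 19→27
J5: waits 27, runs 27→42
Sum = 0+12+17+19+27 = 75.
LPT (decreasing processing time): J5 J3 J4 J2 J1.
J5: waits 0, runs 0→15
J3: waits 15, runs 15→27
J4: waits 27, runs 27→35
J2: waits 35, runs 35→40
J1: waits 40, runs 40→42
Sum = 0+15+27+35+40 = 117.
FIFO (arrival order): J1 J2 J3 J4 J5.
J1: waits 0, runs 0→2
J2: waits 2, runs 2→7
J3: waits 7, runs 7→19
J4: waits 19, runs 19→27
J5: waits 27, runs 27→42
Sum = 0+2+7+19+27 = 55.
SPT (increasing processing time): J1 J2 J4 J3 J5.
J1: waits 0, runs 0→2
J2: waits 2, runs 2→7
J4: waits 7, runs 7→15
J3: waits 15, runs 15→27
J5: waits 27, runs 27→42
Sum = 0+2+7+15+27 = 51.
EDD 75, LPT 117, FIFO 55, SPT 51 → minimum 51.

51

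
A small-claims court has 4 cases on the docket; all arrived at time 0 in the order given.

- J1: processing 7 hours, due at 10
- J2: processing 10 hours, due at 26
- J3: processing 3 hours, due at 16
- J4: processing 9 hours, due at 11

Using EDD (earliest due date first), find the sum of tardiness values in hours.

EDD (increasing due date): J1 J4 J3 J2.
J1: 0→7, due 10, tardiness 0
J4: 7→16, due 11, tardiness 5
J3: 16→19, due 16, tardiness 3
J2: 19→29, due 26, tardiness 3
Sum = 0+5+3+3 = 11.

11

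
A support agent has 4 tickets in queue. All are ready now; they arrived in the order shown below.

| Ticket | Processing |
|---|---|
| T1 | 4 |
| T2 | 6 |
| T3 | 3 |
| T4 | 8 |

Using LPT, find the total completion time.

LPT (decreasing processing time): T4 T2 T1 T3.
T4: 0→8
T2: 8→14
T1: 14→18
T3: 18→21
Sum = 8+14+18+21 = 61.

61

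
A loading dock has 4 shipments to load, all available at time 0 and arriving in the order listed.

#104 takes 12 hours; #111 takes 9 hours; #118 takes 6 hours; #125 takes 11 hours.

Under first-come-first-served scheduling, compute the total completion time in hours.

98

FIFO (arrival order): #104 #111 #118 #125.
#104: 0→12
#111: 12→21
#118: 21→27
#125: 27→38
Sum = 12+21+27+38 = 98.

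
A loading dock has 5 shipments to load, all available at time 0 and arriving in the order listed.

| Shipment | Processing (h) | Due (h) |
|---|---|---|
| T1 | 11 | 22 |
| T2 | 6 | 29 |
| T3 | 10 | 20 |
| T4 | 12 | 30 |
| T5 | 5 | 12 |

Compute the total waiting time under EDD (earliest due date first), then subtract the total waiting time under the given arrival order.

-16

EDD (increasing due date): T5 T3 T1 T2 T4.
T5: waits 0, runs 0→5
T3: waits 5, runs 5→15
T1: waits 15, runs 15→26
T2: waits 26, runs 26→32
T4: waits 32, runs 32→44
Sum = 0+5+15+26+32 = 78.
FIFO (arrival order): T1 T2 T3 T4 T5.
T1: waits 0, runs 0→11
T2: waits 11, runs 11→17
T3: waits 17, runs 17→27
T4: waits 27, runs 27→39
T5: waits 39, runs 39→44
Sum = 0+11+17+27+39 = 94.
Difference = 78 − 94 = -16.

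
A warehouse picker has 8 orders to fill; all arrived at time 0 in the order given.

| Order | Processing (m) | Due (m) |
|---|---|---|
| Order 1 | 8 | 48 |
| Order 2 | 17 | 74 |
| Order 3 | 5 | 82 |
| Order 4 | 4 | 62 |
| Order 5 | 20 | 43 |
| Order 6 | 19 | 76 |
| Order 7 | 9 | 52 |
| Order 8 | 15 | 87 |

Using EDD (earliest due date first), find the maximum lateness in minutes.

EDD (increasing due date): Order 5 Order 1 Order 7 Order 4 Order 2 Order 6 Order 3 Order 8.
Order 5: 0→20, due 43, lateness -23
Order 1: 20→28, due 48, lateness -20
Order 7: 28→37, due 52, lateness -15
Order 4: 37→41, due 62, lateness -21
Order 2: 41→58, due 74, lateness -16
Order 6: 58→77, due 76, lateness 1
Order 3: 77→82, due 82, lateness 0
Order 8: 82→97, due 87, lateness 10
Maximum = 10.

10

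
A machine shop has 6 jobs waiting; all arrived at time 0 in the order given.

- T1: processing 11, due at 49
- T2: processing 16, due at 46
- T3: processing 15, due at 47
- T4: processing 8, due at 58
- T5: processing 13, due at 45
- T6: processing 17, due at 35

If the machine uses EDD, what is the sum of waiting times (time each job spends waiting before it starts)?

226

EDD (increasing due date): T6 T5 T2 T3 T1 T4.
T6: waits 0, runs 0→17
T5: waits 17, runs 17→30
T2: waits 30, runs 30→46
T3: waits 46, runs 46→61
T1: waits 61, runs 61→72
T4: waits 72, runs 72→80
Sum = 0+17+30+46+61+72 = 226.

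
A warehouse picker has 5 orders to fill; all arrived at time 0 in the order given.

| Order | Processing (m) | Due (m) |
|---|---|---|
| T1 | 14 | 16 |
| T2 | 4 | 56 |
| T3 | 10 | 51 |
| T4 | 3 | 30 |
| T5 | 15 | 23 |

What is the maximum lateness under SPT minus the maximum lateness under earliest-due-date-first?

SPT (increasing processing time): T4 T2 T3 T1 T5.
T4: 0→3, due 30, lateness -27
T2: 3→7, due 56, lateness -49
T3: 7→17, due 51, lateness -34
T1: 17→31, due 16, lateness 15
T5: 31→46, due 23, lateness 23
Maximum = 23.
EDD (increasing due date): T1 T5 T4 T3 T2.
T1: 0→14, due 16, lateness -2
T5: 14→29, due 23, lateness 6
T4: 29→32, due 30, lateness 2
T3: 32→42, due 51, lateness -9
T2: 42→46, due 56, lateness -10
Maximum = 6.
Difference = 23 − 6 = 17.

17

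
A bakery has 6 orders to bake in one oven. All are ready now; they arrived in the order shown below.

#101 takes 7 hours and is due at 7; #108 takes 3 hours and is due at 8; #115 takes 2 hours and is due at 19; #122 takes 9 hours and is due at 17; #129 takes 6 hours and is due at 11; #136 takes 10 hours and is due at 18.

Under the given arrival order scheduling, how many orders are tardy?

FIFO (arrival order): #101 #108 #115 #122 #129 #136.
#101: 0→7, due 7, tardiness 0
#108: 7→10, due 8, tardiness 2
#115: 10→12, due 19, tardiness 0
#122: 12→21, due 17, tardiness 4
#129: 21→27, due 11, tardiness 16
#136: 27→37, due 18, tardiness 19
Late orders: 4.

4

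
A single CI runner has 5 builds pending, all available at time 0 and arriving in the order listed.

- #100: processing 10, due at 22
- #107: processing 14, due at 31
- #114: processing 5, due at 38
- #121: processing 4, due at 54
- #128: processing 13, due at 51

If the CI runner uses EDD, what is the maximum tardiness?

0

EDD (increasing due date): #100 #107 #114 #128 #121.
#100: 0→10, due 22, tardiness 0
#107: 10→24, due 31, tardiness 0
#114: 24→29, due 38, tardiness 0
#128: 29→42, due 51, tardiness 0
#121: 42→46, due 54, tardiness 0
Maximum = 0.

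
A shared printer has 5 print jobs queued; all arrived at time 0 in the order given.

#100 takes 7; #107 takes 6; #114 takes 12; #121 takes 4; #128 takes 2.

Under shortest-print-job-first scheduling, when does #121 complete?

SPT (increasing processing time): #128 #121 #107 #100 #114.
#128: 0→2
#121: 2→6

6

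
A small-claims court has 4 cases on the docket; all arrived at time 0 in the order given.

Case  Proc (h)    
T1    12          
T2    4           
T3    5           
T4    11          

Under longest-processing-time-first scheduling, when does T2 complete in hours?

32

LPT (decreasing processing time): T1 T4 T3 T2.
T1: 0→12
T4: 12→23
T3: 23→28
T2: 28→32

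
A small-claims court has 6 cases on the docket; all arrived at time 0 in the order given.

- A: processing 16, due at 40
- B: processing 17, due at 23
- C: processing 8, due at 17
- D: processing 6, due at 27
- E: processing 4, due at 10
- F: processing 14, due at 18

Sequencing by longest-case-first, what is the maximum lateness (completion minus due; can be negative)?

55

LPT (decreasing processing time): B A F C D E.
B: 0→17, due 23, lateness -6
A: 17→33, due 40, lateness -7
F: 33→47, due 18, lateness 29
C: 47→55, due 17, lateness 38
D: 55→61, due 27, lateness 34
E: 61→65, due 10, lateness 55
Maximum = 55.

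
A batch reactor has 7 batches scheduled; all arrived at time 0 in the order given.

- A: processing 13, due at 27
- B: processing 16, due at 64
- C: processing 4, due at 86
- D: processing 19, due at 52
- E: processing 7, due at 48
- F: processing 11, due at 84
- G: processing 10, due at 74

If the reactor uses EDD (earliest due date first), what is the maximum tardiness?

0

EDD (increasing due date): A E D B G F C.
A: 0→13, due 27, tardiness 0
E: 13→20, due 48, tardiness 0
D: 20→39, due 52, tardiness 0
B: 39→55, due 64, tardiness 0
G: 55→65, due 74, tardiness 0
F: 65→76, due 84, tardiness 0
C: 76→80, due 86, tardiness 0
Maximum = 0.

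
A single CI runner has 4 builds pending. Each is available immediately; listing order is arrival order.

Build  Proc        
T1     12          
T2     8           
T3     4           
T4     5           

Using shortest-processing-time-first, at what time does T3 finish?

SPT (increasing processing time): T3 T4 T2 T1.
T3: 0→4

4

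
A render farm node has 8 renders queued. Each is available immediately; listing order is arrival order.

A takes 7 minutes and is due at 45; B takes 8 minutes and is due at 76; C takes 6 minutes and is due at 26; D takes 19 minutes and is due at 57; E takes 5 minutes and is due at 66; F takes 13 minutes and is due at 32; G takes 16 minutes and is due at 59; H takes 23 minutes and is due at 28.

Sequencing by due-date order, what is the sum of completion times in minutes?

EDD (increasing due date): C H F A D G E B.
C: 0→6
H: 6→29
F: 29→42
A: 42→49
D: 49→68
G: 68→84
E: 84→89
B: 89→97
Sum = 6+29+42+49+68+84+89+97 = 464.

464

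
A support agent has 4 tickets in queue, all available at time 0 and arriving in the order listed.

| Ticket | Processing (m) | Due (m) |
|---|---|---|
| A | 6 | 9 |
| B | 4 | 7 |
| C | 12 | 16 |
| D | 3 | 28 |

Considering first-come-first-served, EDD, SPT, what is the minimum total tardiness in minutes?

7

FIFO (arrival order): A B C D.
A: 0→6, due 9, tardiness 0
B: 6→10, due 7, tardiness 3
C: 10→22, due 16, tardiness 6
D: 22→25, due 28, tardiness 0
Sum = 0+3+6+0 = 9.
EDD (increasing due date): B A C D.
B: 0→4, due 7, tardiness 0
A: 4→10, due 9, tardiness 1
C: 10→22, due 16, tardiness 6
D: 22→25, due 28, tardiness 0
Sum = 0+1+6+0 = 7.
SPT (increasing processing time): D B A C.
D: 0→3, due 28, tardiness 0
B: 3→7, due 7, tardiness 0
A: 7→13, due 9, tardiness 4
C: 13→25, due 16, tardiness 9
Sum = 0+0+4+9 = 13.
FIFO 9, EDD 7, SPT 13 → minimum 7.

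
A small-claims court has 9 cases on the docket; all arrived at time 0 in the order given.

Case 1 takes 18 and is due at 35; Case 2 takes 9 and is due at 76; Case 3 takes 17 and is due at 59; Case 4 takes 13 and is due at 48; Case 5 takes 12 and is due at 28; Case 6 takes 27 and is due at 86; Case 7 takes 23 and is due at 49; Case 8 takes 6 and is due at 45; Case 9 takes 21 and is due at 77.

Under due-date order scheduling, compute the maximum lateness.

EDD (increasing due date): Case 5 Case 1 Case 8 Case 4 Case 7 Case 3 Case 2 Case 9 Case 6.
Case 5: 0→12, due 28, lateness -16
Case 1: 12→30, due 35, lateness -5
Case 8: 30→36, due 45, lateness -9
Case 4: 36→49, due 48, lateness 1
Case 7: 49→72, due 49, lateness 23
Case 3: 72→89, due 59, lateness 30
Case 2: 89→98, due 76, lateness 22
Case 9: 98→119, due 77, lateness 42
Case 6: 119→146, due 86, lateness 60
Maximum = 60.

60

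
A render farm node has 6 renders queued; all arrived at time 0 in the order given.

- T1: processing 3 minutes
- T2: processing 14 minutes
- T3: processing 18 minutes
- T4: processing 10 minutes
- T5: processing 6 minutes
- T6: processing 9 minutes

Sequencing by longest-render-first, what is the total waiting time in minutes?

200

LPT (decreasing processing time): T3 T2 T4 T6 T5 T1.
T3: waits 0, runs 0→18
T2: waits 18, runs 18→32
T4: waits 32, runs 32→42
T6: waits 42, runs 42→51
T5: waits 51, runs 51→57
T1: waits 57, runs 57→60
Sum = 0+18+32+42+51+57 = 200.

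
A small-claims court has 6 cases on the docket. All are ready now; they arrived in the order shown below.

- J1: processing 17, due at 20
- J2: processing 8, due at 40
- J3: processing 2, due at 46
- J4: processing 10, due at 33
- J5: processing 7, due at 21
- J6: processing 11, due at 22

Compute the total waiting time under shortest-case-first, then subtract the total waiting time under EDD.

SPT (increasing processing time): J3 J5 J2 J4 J6 J1.
J3: waits 0, runs 0→2
J5: waits 2, runs 2→9
J2: waits 9, runs 9→17
J4: waits 17, runs 17→27
J6: waits 27, runs 27→38
J1: waits 38, runs 38→55
Sum = 0+2+9+17+27+38 = 93.
EDD (increasing due date): J1 J5 J6 J4 J2 J3.
J1: waits 0, runs 0→17
J5: waits 17, runs 17→24
J6: waits 24, runs 24→35
J4: waits 35, runs 35→45
J2: waits 45, runs 45→53
J3: waits 53, runs 53→55
Sum = 0+17+24+35+45+53 = 174.
Difference = 93 − 174 = -81.

-81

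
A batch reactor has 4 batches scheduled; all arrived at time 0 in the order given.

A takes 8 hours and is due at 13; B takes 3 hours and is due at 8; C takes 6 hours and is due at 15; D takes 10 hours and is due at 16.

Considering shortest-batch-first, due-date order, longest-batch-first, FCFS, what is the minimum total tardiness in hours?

SPT (increasing processing time): B C A D.
B: 0→3, due 8, tardiness 0
C: 3→9, due 15, tardiness 0
A: 9→17, due 13, tardiness 4
D: 17→27, due 16, tardiness 11
Sum = 0+0+4+11 = 15.
EDD (increasing due date): B A C D.
B: 0→3, due 8, tardiness 0
A: 3→11, due 13, tardiness 0
C: 11→17, due 15, tardiness 2
D: 17→27, due 16, tardiness 11
Sum = 0+0+2+11 = 13.
LPT (decreasing processing time): D A C B.
D: 0→10, due 16, tardiness 0
A: 10→18, due 13, tardiness 5
C: 18→24, due 15, tardiness 9
B: 24→27, due 8, tardiness 19
Sum = 0+5+9+19 = 33.
FIFO (arrival order): A B C D.
A: 0→8, due 13, tardiness 0
B: 8→11, due 8, tardiness 3
C: 11→17, due 15, tardiness 2
D: 17→27, due 16, tardiness 11
Sum = 0+3+2+11 = 16.
SPT 15, EDD 13, LPT 33, FIFO 16 → minimum 13.

13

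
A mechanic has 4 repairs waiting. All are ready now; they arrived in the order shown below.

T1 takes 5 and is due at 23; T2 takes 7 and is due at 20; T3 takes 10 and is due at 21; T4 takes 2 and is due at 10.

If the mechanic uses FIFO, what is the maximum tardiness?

FIFO (arrival order): T1 T2 T3 T4.
T1: 0→5, due 23, tardiness 0
T2: 5→12, due 20, tardiness 0
T3: 12→22, due 21, tardiness 1
T4: 22→24, due 10, tardiness 14
Maximum = 14.

14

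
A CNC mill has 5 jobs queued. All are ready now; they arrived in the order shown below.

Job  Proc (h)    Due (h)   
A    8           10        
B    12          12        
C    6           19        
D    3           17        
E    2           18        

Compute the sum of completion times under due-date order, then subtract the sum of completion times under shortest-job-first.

39

EDD (increasing due date): A B D E C.
A: 0→8
B: 8→20
D: 20→23
E: 23→25
C: 25→31
Sum = 8+20+23+25+31 = 107.
SPT (increasing processing time): E D C A B.
E: 0→2
D: 2→5
C: 5→11
A: 11→19
B: 19→31
Sum = 2+5+11+19+31 = 68.
Difference = 107 − 68 = 39.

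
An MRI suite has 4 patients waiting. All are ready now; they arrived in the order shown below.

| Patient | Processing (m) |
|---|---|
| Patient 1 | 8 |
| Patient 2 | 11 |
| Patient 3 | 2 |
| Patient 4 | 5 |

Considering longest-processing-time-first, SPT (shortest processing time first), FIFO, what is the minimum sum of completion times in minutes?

LPT (decreasing processing time): Patient 2 Patient 1 Patient 4 Patient 3.
Patient 2: 0→11
Patient 1: 11→19
Patient 4: 19→24
Patient 3: 24→26
Sum = 11+19+24+26 = 80.
SPT (increasing processing time): Patient 3 Patient 4 Patient 1 Patient 2.
Patient 3: 0→2
Patient 4: 2→7
Patient 1: 7→15
Patient 2: 15→26
Sum = 2+7+15+26 = 50.
FIFO (arrival order): Patient 1 Patient 2 Patient 3 Patient 4.
Patient 1: 0→8
Patient 2: 8→19
Patient 3: 19→21
Patient 4: 21→26
Sum = 8+19+21+26 = 74.
LPT 80, SPT 50, FIFO 74 → minimum 50.

50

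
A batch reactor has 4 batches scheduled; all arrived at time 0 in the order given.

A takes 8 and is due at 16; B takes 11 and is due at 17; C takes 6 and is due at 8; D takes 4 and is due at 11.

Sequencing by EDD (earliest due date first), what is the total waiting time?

34

EDD (increasing due date): C D A B.
C: waits 0, runs 0→6
D: waits 6, runs 6→10
A: waits 10, runs 10→18
B: waits 18, runs 18→29
Sum = 0+6+10+18 = 34.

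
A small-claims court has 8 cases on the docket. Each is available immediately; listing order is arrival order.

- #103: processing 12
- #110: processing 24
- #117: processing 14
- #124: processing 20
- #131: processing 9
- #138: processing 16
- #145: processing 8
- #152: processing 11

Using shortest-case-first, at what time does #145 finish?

SPT (increasing processing time): #145 #131 #152 #103 #117 #138 #124 #110.
#145: 0→8

8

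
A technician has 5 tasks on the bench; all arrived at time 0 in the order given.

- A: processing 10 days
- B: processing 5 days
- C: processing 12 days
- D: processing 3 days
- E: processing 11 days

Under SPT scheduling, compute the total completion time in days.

SPT (increasing processing time): D B A E C.
D: 0→3
B: 3→8
A: 8→18
E: 18→29
C: 29→41
Sum = 3+8+18+29+41 = 99.

99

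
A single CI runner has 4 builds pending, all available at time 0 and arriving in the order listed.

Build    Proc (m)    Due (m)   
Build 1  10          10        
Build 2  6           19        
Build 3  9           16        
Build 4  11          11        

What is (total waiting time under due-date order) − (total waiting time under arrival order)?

10

EDD (increasing due date): Build 1 Build 4 Build 3 Build 2.
Build 1: waits 0, runs 0→10
Build 4: waits 10, runs 10→21
Build 3: waits 21, runs 21→30
Build 2: waits 30, runs 30→36
Sum = 0+10+21+30 = 61.
FIFO (arrival order): Build 1 Build 2 Build 3 Build 4.
Build 1: waits 0, runs 0→10
Build 2: waits 10, runs 10→16
Build 3: waits 16, runs 16→25
Build 4: waits 25, runs 25→36
Sum = 0+10+16+25 = 51.
Difference = 61 − 51 = 10.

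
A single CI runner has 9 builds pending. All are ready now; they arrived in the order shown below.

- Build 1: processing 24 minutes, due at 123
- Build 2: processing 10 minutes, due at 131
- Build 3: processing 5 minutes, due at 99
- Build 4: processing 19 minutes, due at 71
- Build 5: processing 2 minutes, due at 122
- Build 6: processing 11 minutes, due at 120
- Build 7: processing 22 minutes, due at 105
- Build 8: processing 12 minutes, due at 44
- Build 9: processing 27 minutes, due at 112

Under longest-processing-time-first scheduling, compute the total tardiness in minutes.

LPT (decreasing processing time): Build 9 Build 1 Build 7 Build 4 Build 8 Build 6 Build 2 Build 3 Build 5.
Build 9: 0→27, due 112, tardiness 0
Build 1: 27→51, due 123, tardiness 0
Build 7: 51→73, due 105, tardiness 0
Build 4: 73→92, due 71, tardiness 21
Build 8: 92→104, due 44, tardiness 60
Build 6: 104→115, due 120, tardiness 0
Build 2: 115→125, due 131, tardiness 0
Build 3: 125→130, due 99, tardiness 31
Build 5: 130→132, due 122, tardiness 10
Sum = 0+0+0+21+60+0+0+31+10 = 122.

122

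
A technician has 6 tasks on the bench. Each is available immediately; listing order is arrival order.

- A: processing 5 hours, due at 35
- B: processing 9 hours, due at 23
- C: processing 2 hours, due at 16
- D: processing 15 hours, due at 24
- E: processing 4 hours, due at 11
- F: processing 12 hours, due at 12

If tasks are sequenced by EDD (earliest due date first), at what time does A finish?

EDD (increasing due date): E F C B D A.
E: 0→4
F: 4→16
C: 16→18
B: 18→27
D: 27→42
A: 42→47

47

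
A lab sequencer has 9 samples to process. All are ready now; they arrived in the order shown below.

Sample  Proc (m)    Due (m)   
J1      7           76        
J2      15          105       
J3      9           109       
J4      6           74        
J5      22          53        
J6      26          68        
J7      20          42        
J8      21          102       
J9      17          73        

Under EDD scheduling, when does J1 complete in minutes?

EDD (increasing due date): J7 J5 J6 J9 J4 J1 J8 J2 J3.
J7: 0→20
J5: 20→42
J6: 42→68
J9: 68→85
J4: 85→91
J1: 91→98

98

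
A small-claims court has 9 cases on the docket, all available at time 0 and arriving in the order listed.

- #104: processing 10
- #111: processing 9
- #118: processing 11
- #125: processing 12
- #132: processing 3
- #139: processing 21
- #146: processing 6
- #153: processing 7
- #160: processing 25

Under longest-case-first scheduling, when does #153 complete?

95

LPT (decreasing processing time): #160 #139 #125 #118 #104 #111 #153 #146 #132.
#160: 0→25
#139: 25→46
#125: 46→58
#118: 58→69
#104: 69→79
#111: 79→88
#153: 88→95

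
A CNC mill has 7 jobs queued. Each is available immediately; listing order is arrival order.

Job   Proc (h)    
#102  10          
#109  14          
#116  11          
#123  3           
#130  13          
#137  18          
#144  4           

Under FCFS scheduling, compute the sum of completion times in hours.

300

FIFO (arrival order): #102 #109 #116 #123 #130 #137 #144.
#102: 0→10
#109: 10→24
#116: 24→35
#123: 35→38
#130: 38→51
#137: 51→69
#144: 69→73
Sum = 10+24+35+38+51+69+73 = 300.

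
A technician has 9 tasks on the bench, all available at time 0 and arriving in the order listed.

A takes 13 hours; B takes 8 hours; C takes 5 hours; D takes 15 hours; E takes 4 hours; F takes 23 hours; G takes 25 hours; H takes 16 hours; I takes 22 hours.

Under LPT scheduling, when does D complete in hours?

101

LPT (decreasing processing time): G F I H D A B C E.
G: 0→25
F: 25→48
I: 48→70
H: 70→86
D: 86→101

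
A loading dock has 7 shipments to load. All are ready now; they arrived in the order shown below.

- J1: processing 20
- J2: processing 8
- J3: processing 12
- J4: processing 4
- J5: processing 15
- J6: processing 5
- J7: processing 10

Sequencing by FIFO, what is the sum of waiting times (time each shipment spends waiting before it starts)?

FIFO (arrival order): J1 J2 J3 J4 J5 J6 J7.
J1: waits 0, runs 0→20
J2: waits 20, runs 20→28
J3: waits 28, runs 28→40
J4: waits 40, runs 40→44
J5: waits 44, runs 44→59
J6: waits 59, runs 59→64
J7: waits 64, runs 64→74
Sum = 0+20+28+40+44+59+64 = 255.

255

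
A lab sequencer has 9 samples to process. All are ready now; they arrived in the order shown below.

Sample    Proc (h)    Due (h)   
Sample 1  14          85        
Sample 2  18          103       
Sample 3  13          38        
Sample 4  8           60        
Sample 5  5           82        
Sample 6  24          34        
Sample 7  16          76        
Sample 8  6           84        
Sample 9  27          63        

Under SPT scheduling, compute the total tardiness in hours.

SPT (increasing processing time): Sample 5 Sample 8 Sample 4 Sample 3 Sample 1 Sample 7 Sample 2 Sample 6 Sample 9.
Sample 5: 0→5, due 82, tardiness 0
Sample 8: 5→11, due 84, tardiness 0
Sample 4: 11→19, due 60, tardiness 0
Sample 3: 19→32, due 38, tardiness 0
Sample 1: 32→46, due 85, tardiness 0
Sample 7: 46→62, due 76, tardiness 0
Sample 2: 62→80, due 103, tardiness 0
Sample 6: 80→104, due 34, tardiness 70
Sample 9: 104→131, due 63, tardiness 68
Sum = 0+0+0+0+0+0+0+70+68 = 138.

138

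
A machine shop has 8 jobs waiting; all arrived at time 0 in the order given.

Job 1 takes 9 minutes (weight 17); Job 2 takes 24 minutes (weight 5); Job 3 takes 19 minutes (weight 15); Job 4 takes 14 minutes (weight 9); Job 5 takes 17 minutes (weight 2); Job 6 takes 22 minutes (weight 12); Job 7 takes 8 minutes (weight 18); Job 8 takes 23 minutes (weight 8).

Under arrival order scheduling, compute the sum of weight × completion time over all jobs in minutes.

6240

FIFO (arrival order): Job 1 Job 2 Job 3 Job 4 Job 5 Job 6 Job 7 Job 8.
Job 1: finishes 9, weight 17, w·C = 153
Job 2: finishes 33, weight 5, w·C = 165
Job 3: finishes 52, weight 15, w·C = 780
Job 4: finishes 66, weight 9, w·C = 594
Job 5: finishes 83, weight 2, w·C = 166
Job 6: finishes 105, weight 12, w·C = 1260
Job 7: finishes 113, weight 18, w·C = 2034
Job 8: finishes 136, weight 8, w·C = 1088
Sum = 153+165+780+594+166+1260+2034+1088 = 6240.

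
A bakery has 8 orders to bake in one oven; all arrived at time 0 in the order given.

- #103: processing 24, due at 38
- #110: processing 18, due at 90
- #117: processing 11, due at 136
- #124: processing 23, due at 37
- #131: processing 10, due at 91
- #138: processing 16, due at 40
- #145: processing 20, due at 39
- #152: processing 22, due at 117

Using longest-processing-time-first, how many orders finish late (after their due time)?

5

LPT (decreasing processing time): #103 #124 #152 #145 #110 #138 #117 #131.
#103: 0→24, due 38, tardiness 0
#124: 24→47, due 37, tardiness 10
#152: 47→69, due 117, tardiness 0
#145: 69→89, due 39, tardiness 50
#110: 89→107, due 90, tardiness 17
#138: 107→123, due 40, tardiness 83
#117: 123→134, due 136, tardiness 0
#131: 134→144, due 91, tardiness 53
Late orders: 5.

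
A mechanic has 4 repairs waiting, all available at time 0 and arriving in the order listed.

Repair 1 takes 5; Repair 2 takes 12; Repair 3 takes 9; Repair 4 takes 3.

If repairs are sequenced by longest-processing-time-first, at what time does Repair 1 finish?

26

LPT (decreasing processing time): Repair 2 Repair 3 Repair 1 Repair 4.
Repair 2: 0→12
Repair 3: 12→21
Repair 1: 21→26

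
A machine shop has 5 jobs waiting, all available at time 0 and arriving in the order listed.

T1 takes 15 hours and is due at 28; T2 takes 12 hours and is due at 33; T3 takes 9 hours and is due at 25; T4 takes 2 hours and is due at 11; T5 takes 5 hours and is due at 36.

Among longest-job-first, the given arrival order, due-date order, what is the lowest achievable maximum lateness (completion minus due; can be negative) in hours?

7

LPT (decreasing processing time): T1 T2 T3 T5 T4.
T1: 0→15, due 28, lateness -13
T2: 15→27, due 33, lateness -6
T3: 27→36, due 25, lateness 11
T5: 36→41, due 36, lateness 5
T4: 41→43, due 11, lateness 32
Maximum = 32.
FIFO (arrival order): T1 T2 T3 T4 T5.
T1: 0→15, due 28, lateness -13
T2: 15→27, due 33, lateness -6
T3: 27→36, due 25, lateness 11
T4: 36→38, due 11, lateness 27
T5: 38→43, due 36, lateness 7
Maximum = 27.
EDD (increasing due date): T4 T3 T1 T2 T5.
T4: 0→2, due 11, lateness -9
T3: 2→11, due 25, lateness -14
T1: 11→26, due 28, lateness -2
T2: 26→38, due 33, lateness 5
T5: 38→43, due 36, lateness 7
Maximum = 7.
LPT 32, FIFO 27, EDD 7 → minimum 7.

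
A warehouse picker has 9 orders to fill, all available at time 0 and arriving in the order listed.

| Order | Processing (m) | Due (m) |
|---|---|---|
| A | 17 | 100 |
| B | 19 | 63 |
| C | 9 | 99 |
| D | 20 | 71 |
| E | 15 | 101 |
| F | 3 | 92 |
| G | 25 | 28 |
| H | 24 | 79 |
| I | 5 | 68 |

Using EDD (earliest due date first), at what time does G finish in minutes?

EDD (increasing due date): G B I D H F C A E.
G: 0→25

25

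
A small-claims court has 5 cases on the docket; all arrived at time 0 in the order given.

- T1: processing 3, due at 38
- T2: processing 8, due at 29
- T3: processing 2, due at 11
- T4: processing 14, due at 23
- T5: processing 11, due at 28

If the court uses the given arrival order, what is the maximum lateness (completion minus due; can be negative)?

10

FIFO (arrival order): T1 T2 T3 T4 T5.
T1: 0→3, due 38, lateness -35
T2: 3→11, due 29, lateness -18
T3: 11→13, due 11, lateness 2
T4: 13→27, due 23, lateness 4
T5: 27→38, due 28, lateness 10
Maximum = 10.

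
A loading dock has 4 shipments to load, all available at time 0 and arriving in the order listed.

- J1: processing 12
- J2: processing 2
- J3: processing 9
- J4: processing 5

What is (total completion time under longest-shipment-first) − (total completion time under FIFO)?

LPT (decreasing processing time): J1 J3 J4 J2.
J1: 0→12
J3: 12→21
J4: 21→26
J2: 26→28
Sum = 12+21+26+28 = 87.
FIFO (arrival order): J1 J2 J3 J4.
J1: 0→12
J2: 12→14
J3: 14→23
J4: 23→28
Sum = 12+14+23+28 = 77.
Difference = 87 − 77 = 10.

10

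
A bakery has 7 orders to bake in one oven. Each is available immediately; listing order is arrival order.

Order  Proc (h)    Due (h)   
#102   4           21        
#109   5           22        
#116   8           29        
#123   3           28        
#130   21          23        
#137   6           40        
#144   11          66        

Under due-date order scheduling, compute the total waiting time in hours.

164

EDD (increasing due date): #102 #109 #130 #123 #116 #137 #144.
#102: waits 0, runs 0→4
#109: waits 4, runs 4→9
#130: waits 9, runs 9→30
#123: waits 30, runs 30→33
#116: waits 33, runs 33→41
#137: waits 41, runs 41→47
#144: waits 47, runs 47→58
Sum = 0+4+9+30+33+41+47 = 164.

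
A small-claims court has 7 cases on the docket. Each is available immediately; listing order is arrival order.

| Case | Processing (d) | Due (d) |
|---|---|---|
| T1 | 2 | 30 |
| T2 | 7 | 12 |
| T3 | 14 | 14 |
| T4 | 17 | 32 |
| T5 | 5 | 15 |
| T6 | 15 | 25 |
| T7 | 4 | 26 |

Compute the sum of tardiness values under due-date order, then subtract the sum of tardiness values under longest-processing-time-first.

-91

EDD (increasing due date): T2 T3 T5 T6 T7 T1 T4.
T2: 0→7, due 12, tardiness 0
T3: 7→21, due 14, tardiness 7
T5: 21→26, due 15, tardiness 11
T6: 26→41, due 25, tardiness 16
T7: 41→45, due 26, tardiness 19
T1: 45→47, due 30, tardiness 17
T4: 47→64, due 32, tardiness 32
Sum = 0+7+11+16+19+17+32 = 102.
LPT (decreasing processing time): T4 T6 T3 T2 T5 T7 T1.
T4: 0→17, due 32, tardiness 0
T6: 17→32, due 25, tardiness 7
T3: 32→46, due 14, tardiness 32
T2: 46→53, due 12, tardiness 41
T5: 53→58, due 15, tardiness 43
T7: 58→62, due 26, tardiness 36
T1: 62→64, due 30, tardiness 34
Sum = 0+7+32+41+43+36+34 = 193.
Difference = 102 − 193 = -91.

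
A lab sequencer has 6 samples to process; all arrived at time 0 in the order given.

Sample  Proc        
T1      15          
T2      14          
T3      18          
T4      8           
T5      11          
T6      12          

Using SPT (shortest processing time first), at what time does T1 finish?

60

SPT (increasing processing time): T4 T5 T6 T2 T1 T3.
T4: 0→8
T5: 8→19
T6: 19→31
T2: 31→45
T1: 45→60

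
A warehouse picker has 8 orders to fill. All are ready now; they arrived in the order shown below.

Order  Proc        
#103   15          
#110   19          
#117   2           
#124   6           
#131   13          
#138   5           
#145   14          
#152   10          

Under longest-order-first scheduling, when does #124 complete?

77

LPT (decreasing processing time): #110 #103 #145 #131 #152 #124 #138 #117.
#110: 0→19
#103: 19→34
#145: 34→48
#131: 48→61
#152: 61→71
#124: 71→77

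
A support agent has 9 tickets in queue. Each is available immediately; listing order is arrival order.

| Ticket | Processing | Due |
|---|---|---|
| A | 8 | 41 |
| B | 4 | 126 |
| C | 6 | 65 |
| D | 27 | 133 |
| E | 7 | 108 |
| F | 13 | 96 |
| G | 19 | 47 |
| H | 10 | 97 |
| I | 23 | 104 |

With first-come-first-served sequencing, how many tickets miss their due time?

FIFO (arrival order): A B C D E F G H I.
A: 0→8, due 41, tardiness 0
B: 8→12, due 126, tardiness 0
C: 12→18, due 65, tardiness 0
D: 18→45, due 133, tardiness 0
E: 45→52, due 108, tardiness 0
F: 52→65, due 96, tardiness 0
G: 65→84, due 47, tardiness 37
H: 84→94, due 97, tardiness 0
I: 94→117, due 104, tardiness 13
Late tickets: 2.

2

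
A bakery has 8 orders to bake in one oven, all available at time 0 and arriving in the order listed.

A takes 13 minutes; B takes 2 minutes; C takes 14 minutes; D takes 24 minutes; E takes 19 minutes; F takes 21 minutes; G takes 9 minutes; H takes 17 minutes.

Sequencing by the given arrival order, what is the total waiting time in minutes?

377

FIFO (arrival order): A B C D E F G H.
A: waits 0, runs 0→13
B: waits 13, runs 13→15
C: waits 15, runs 15→29
D: waits 29, runs 29→53
E: waits 53, runs 53→72
F: waits 72, runs 72→93
G: waits 93, runs 93→102
H: waits 102, runs 102→119
Sum = 0+13+15+29+53+72+93+102 = 377.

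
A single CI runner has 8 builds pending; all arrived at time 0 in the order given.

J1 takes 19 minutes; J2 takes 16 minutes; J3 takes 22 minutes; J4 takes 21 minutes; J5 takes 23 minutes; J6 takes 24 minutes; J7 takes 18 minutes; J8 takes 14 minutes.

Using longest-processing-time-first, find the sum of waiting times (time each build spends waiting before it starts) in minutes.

609

LPT (decreasing processing time): J6 J5 J3 J4 J1 J7 J2 J8.
J6: waits 0, runs 0→24
J5: waits 24, runs 24→47
J3: waits 47, runs 47→69
J4: waits 69, runs 69→90
J1: waits 90, runs 90→109
J7: waits 109, runs 109→127
J2: waits 127, runs 127→143
J8: waits 143, runs 143→157
Sum = 0+24+47+69+90+109+127+143 = 609.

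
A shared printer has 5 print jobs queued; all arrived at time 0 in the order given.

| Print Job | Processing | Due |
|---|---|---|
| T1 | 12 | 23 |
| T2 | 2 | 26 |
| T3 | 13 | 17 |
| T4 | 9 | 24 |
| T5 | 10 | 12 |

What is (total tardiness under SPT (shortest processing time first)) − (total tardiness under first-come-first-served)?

-8

SPT (increasing processing time): T2 T4 T5 T1 T3.
T2: 0→2, due 26, tardiness 0
T4: 2→11, due 24, tardiness 0
T5: 11→21, due 12, tardiness 9
T1: 21→33, due 23, tardiness 10
T3: 33→46, due 17, tardiness 29
Sum = 0+0+9+10+29 = 48.
FIFO (arrival order): T1 T2 T3 T4 T5.
T1: 0→12, due 23, tardiness 0
T2: 12→14, due 26, tardiness 0
T3: 14→27, due 17, tardiness 10
T4: 27→36, due 24, tardiness 12
T5: 36→46, due 12, tardiness 34
Sum = 0+0+10+12+34 = 56.
Difference = 48 − 56 = -8.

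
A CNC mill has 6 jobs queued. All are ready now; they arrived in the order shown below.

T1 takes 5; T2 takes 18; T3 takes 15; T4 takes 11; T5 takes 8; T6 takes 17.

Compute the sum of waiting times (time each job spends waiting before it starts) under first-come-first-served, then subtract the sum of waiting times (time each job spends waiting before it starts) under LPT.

-61

FIFO (arrival order): T1 T2 T3 T4 T5 T6.
T1: waits 0, runs 0→5
T2: waits 5, runs 5→23
T3: waits 23, runs 23→38
T4: waits 38, runs 38→49
T5: waits 49, runs 49→57
T6: waits 57, runs 57→74
Sum = 0+5+23+38+49+57 = 172.
LPT (decreasing processing time): T2 T6 T3 T4 T5 T1.
T2: waits 0, runs 0→18
T6: waits 18, runs 18→35
T3: waits 35, runs 35→50
T4: waits 50, runs 50→61
T5: waits 61, runs 61→69
T1: waits 69, runs 69→74
Sum = 0+18+35+50+61+69 = 233.
Difference = 172 − 233 = -61.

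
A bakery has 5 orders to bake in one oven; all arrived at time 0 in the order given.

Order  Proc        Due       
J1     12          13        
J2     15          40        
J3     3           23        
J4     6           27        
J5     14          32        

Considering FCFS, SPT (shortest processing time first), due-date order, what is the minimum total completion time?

FIFO (arrival order): J1 J2 J3 J4 J5.
J1: 0→12
J2: 12→27
J3: 27→30
J4: 30→36
J5: 36→50
Sum = 12+27+30+36+50 = 155.
SPT (increasing processing time): J3 J4 J1 J5 J2.
J3: 0→3
J4: 3→9
J1: 9→21
J5: 21→35
J2: 35→50
Sum = 3+9+21+35+50 = 118.
EDD (increasing due date): J1 J3 J4 J5 J2.
J1: 0→12
J3: 12→15
J4: 15→21
J5: 21→35
J2: 35→50
Sum = 12+15+21+35+50 = 133.
FIFO 155, SPT 118, EDD 133 → minimum 118.

118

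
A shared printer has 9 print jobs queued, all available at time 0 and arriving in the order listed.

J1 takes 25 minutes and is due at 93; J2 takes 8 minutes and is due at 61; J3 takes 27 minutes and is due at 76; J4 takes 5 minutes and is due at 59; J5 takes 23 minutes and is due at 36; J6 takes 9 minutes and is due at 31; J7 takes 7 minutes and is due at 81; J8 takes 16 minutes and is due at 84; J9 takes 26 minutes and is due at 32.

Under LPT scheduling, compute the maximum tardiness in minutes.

LPT (decreasing processing time): J3 J9 J1 J5 J8 J6 J2 J7 J4.
J3: 0→27, due 76, tardiness 0
J9: 27→53, due 32, tardiness 21
J1: 53→78, due 93, tardiness 0
J5: 78→101, due 36, tardiness 65
J8: 101→117, due 84, tardiness 33
J6: 117→126, due 31, tardiness 95
J2: 126→134, due 61, tardiness 73
J7: 134→141, due 81, tardiness 60
J4: 141→146, due 59, tardiness 87
Maximum = 95.

95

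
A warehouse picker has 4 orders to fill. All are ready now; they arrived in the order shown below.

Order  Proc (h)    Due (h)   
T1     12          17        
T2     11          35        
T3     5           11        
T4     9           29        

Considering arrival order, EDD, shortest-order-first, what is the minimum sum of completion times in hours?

81

FIFO (arrival order): T1 T2 T3 T4.
T1: 0→12
T2: 12→23
T3: 23→28
T4: 28→37
Sum = 12+23+28+37 = 100.
EDD (increasing due date): T3 T1 T4 T2.
T3: 0→5
T1: 5→17
T4: 17→26
T2: 26→37
Sum = 5+17+26+37 = 85.
SPT (increasing processing time): T3 T4 T2 T1.
T3: 0→5
T4: 5→14
T2: 14→25
T1: 25→37
Sum = 5+14+25+37 = 81.
FIFO 100, EDD 85, SPT 81 → minimum 81.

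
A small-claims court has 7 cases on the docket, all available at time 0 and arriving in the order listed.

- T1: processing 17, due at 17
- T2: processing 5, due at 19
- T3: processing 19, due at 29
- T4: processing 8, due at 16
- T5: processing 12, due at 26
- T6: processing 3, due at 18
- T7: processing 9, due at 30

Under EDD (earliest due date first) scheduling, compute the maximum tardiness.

EDD (increasing due date): T4 T1 T6 T2 T5 T3 T7.
T4: 0→8, due 16, tardiness 0
T1: 8→25, due 17, tardiness 8
T6: 25→28, due 18, tardiness 10
T2: 28→33, due 19, tardiness 14
T5: 33→45, due 26, tardiness 19
T3: 45→64, due 29, tardiness 35
T7: 64→73, due 30, tardiness 43
Maximum = 43.

43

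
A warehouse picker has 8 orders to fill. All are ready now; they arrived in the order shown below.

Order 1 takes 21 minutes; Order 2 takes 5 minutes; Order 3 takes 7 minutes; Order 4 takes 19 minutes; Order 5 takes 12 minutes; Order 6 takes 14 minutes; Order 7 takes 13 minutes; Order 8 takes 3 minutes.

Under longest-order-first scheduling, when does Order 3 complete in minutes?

LPT (decreasing processing time): Order 1 Order 4 Order 6 Order 7 Order 5 Order 3 Order 2 Order 8.
Order 1: 0→21
Order 4: 21→40
Order 6: 40→54
Order 7: 54→67
Order 5: 67→79
Order 3: 79→86

86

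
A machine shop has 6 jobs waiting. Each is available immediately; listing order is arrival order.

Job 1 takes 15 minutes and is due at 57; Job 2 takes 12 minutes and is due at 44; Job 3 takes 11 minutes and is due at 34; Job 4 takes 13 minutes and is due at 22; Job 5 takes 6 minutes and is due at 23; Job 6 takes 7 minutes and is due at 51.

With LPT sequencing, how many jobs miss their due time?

LPT (decreasing processing time): Job 1 Job 4 Job 2 Job 3 Job 6 Job 5.
Job 1: 0→15, due 57, tardiness 0
Job 4: 15→28, due 22, tardiness 6
Job 2: 28→40, due 44, tardiness 0
Job 3: 40→51, due 34, tardiness 17
Job 6: 51→58, due 51, tardiness 7
Job 5: 58→64, due 23, tardiness 41
Late jobs: 4.

4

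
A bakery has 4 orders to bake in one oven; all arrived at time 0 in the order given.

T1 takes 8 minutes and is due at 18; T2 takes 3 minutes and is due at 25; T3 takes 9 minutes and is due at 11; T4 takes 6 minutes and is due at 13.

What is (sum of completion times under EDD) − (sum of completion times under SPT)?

EDD (increasing due date): T3 T4 T1 T2.
T3: 0→9
T4: 9→15
T1: 15→23
T2: 23→26
Sum = 9+15+23+26 = 73.
SPT (increasing processing time): T2 T4 T1 T3.
T2: 0→3
T4: 3→9
T1: 9→17
T3: 17→26
Sum = 3+9+17+26 = 55.
Difference = 73 − 55 = 18.

18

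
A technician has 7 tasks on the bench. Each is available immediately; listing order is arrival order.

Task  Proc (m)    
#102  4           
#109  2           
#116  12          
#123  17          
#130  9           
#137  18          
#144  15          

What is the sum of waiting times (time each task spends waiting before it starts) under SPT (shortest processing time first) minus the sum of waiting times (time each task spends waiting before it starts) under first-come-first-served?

-18

SPT (increasing processing time): #109 #102 #130 #116 #144 #123 #137.
#109: waits 0, runs 0→2
#102: waits 2, runs 2→6
#130: waits 6, runs 6→15
#116: waits 15, runs 15→27
#144: waits 27, runs 27→42
#123: waits 42, runs 42→59
#137: waits 59, runs 59→77
Sum = 0+2+6+15+27+42+59 = 151.
FIFO (arrival order): #102 #109 #116 #123 #130 #137 #144.
#102: waits 0, runs 0→4
#109: waits 4, runs 4→6
#116: waits 6, runs 6→18
#123: waits 18, runs 18→35
#130: waits 35, runs 35→44
#137: waits 44, runs 44→62
#144: waits 62, runs 62→77
Sum = 0+4+6+18+35+44+62 = 169.
Difference = 151 − 169 = -18.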